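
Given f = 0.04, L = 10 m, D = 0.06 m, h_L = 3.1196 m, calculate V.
Formula: h_L = f \frac{L}{D} \frac{V^2}{2g}
Substituting knowns: 3.1196 = 0.04·(10/0.06)·V²/(2·9.81)
Solving for V: V = √(3.1196·2·9.81/(0.04·(10/0.06))) = 3.03 m/s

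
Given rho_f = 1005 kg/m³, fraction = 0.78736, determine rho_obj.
Formula: f_{sub} = \frac{\rho_{obj}}{\rho_f}
Substituting knowns: 0.78736 = rho_obj/1005
Solving for rho_obj: rho_obj = 0.78736·1005 = 791.3 kg/m³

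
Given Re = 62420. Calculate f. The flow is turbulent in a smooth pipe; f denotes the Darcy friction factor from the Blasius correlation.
Formula: f = \frac{0.316}{Re^{0.25}}
f = 0.316/62420^0.25 = 0.01999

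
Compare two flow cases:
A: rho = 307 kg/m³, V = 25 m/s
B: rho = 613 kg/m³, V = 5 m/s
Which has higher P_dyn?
P_dyn(A) = 95.94 kPa, P_dyn(B) = 7.662 kPa. Answer: A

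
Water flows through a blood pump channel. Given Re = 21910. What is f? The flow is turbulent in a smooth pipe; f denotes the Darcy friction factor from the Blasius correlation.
Formula: f = \frac{0.316}{Re^{0.25}}
f = 0.316/21910^0.25 = 0.02597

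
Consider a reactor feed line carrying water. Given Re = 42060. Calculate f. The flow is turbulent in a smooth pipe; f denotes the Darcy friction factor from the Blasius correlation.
Formula: f = \frac{0.316}{Re^{0.25}}
f = 0.316/42060^0.25 = 0.02207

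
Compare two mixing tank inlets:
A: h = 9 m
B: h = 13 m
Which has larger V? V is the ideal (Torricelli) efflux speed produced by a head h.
V(A) = 13.29 m/s, V(B) = 15.97 m/s. Answer: B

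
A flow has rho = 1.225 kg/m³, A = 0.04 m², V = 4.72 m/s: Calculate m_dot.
Formula: \dot{m} = \rho A V
m_dot = 1.225·0.04·4.72 = 0.2313 kg/s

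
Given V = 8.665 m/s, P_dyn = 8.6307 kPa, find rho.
Formula: P_{dyn} = \frac{1}{2} \rho V^2
Substituting knowns: 8.6307 = 0.5·rho·8.665²/1000
Solving for rho: rho = 2·(8.6307·1000)/8.665² = 229.9 kg/m³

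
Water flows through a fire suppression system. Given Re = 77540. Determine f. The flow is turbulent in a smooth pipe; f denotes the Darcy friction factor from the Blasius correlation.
Formula: f = \frac{0.316}{Re^{0.25}}
f = 0.316/77540^0.25 = 0.01894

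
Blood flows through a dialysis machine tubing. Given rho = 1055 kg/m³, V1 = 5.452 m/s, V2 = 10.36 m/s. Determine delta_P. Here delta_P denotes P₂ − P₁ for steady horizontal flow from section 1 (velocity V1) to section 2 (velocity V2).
Formula: \Delta P = \frac{1}{2} \rho (V_1^2 - V_2^2)
delta_P = 0.5·1055·(5.452² − 10.36²)/1000 = -40.94 kPa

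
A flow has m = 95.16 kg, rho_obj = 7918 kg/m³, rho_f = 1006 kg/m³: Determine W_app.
Formula: W_{app} = mg\left(1 - \frac{\rho_f}{\rho_{obj}}\right)
W_app = 95.16·9.81·(1 − 1006/7918) = 814.9 N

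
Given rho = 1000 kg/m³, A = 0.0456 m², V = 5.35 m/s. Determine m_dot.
Formula: \dot{m} = \rho A V
m_dot = 1000·0.0456·5.35 = 244 kg/s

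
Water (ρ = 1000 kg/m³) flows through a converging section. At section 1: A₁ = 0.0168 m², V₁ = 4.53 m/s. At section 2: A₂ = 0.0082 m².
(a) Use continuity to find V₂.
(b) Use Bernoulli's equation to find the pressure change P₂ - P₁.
(a) Continuity: A₁V₁=A₂V₂ -> V₂=A₁V₁/A₂=0.0168*4.53/0.0082=9.28 m/s
(b) Bernoulli: P₂-P₁=0.5*rho*(V₁^2-V₂^2)/1000=0.5*1000*(4.53^2-9.28^2)/1000=-32.8 kPa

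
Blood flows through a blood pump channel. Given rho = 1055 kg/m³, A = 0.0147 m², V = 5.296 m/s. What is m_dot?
Formula: \dot{m} = \rho A V
m_dot = 1055·0.0147·5.296 = 82.13 kg/s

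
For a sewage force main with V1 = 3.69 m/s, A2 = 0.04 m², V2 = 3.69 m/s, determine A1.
Formula: V_2 = \frac{A_1 V_1}{A_2}
Substituting knowns: 3.69 = A1·3.69/0.04
Solving for A1: A1 = 3.69·0.04/3.69 = 0.04 m²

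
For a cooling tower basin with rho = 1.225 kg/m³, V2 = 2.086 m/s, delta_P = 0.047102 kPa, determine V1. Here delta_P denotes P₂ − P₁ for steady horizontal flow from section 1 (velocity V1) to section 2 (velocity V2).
Formula: \Delta P = \frac{1}{2} \rho (V_1^2 - V_2^2)
Substituting knowns: 0.047102 = 0.5·1.225·(V1² − 2.086²)/1000
Solving for V1: V1 = √(2.086² + 2·(0.047102·1000)/1.225) = 9.014 m/s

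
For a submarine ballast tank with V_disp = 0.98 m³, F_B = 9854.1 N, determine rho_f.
Formula: F_B = \rho_f g V_{disp}
Substituting knowns: 9854.1 = rho_f·9.81·0.98
Solving for rho_f: rho_f = 9854.1/(9.81·0.98) = 1025 kg/m³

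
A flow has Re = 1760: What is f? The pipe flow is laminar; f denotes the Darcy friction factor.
Formula: f = \frac{64}{Re}
f = 64/1760 = 0.03636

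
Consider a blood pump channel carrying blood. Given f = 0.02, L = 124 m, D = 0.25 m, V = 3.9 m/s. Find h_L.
Formula: h_L = f \frac{L}{D} \frac{V^2}{2g}
h_L = 0.02·(124/0.25)·3.9²/(2·9.81) = 7.69 m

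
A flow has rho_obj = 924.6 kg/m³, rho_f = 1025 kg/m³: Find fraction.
Formula: f_{sub} = \frac{\rho_{obj}}{\rho_f}
fraction = 924.6/1025 = 0.902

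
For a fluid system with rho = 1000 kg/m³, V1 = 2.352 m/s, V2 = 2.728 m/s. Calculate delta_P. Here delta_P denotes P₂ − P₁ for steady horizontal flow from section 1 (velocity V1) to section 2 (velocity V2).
Formula: \Delta P = \frac{1}{2} \rho (V_1^2 - V_2^2)
delta_P = 0.5·1000·(2.352² − 2.728²)/1000 = -0.955 kPa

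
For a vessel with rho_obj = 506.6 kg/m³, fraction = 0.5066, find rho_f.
Formula: f_{sub} = \frac{\rho_{obj}}{\rho_f}
Substituting knowns: 0.5066 = 506.6/rho_f
Solving for rho_f: rho_f = 506.6/0.5066 = 1000 kg/m³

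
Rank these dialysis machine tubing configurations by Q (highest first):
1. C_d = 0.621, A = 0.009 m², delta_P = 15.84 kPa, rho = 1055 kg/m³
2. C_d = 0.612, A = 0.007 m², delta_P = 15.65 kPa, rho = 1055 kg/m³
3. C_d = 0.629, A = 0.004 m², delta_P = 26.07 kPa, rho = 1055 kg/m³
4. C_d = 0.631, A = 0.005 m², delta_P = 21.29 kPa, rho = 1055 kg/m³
Case 1: Q = 30.63 L/s
Case 2: Q = 23.33 L/s
Case 3: Q = 17.69 L/s
Case 4: Q = 20.04 L/s
Ranking (highest first): 1, 2, 4, 3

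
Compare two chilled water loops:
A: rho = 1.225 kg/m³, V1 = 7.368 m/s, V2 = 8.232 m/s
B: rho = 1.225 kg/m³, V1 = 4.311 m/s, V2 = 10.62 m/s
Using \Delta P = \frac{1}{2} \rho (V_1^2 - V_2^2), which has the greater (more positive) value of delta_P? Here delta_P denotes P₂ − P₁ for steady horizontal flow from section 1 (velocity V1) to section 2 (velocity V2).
delta_P(A) = -0.008256 kPa, delta_P(B) = -0.0577 kPa. Answer: A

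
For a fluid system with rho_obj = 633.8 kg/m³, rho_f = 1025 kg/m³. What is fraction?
Formula: f_{sub} = \frac{\rho_{obj}}{\rho_f}
fraction = 633.8/1025 = 0.6183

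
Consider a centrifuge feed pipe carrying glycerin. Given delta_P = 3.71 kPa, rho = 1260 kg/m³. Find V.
Formula: V = \sqrt{\frac{2 \Delta P}{\rho}}
V = √(2·(3.71·1000)/1260) = 2.427 m/s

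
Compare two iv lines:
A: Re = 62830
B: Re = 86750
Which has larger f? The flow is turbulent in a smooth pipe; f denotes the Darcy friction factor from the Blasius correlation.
f(A) = 0.01996, f(B) = 0.01841. Answer: A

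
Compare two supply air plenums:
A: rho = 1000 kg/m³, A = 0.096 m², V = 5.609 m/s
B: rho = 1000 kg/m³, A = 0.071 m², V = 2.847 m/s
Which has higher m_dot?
m_dot(A) = 538.5 kg/s, m_dot(B) = 202.1 kg/s. Answer: A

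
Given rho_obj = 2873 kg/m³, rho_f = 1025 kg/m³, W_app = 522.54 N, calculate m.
Formula: W_{app} = mg\left(1 - \frac{\rho_f}{\rho_{obj}}\right)
Substituting knowns: 522.54 = m·9.81·(1 − 1025/2873)
Solving for m: m = 522.54/(9.81·(1 − 1025/2873)) = 82.81 kg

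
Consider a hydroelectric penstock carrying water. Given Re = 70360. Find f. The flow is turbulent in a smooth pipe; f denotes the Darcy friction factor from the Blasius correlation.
Formula: f = \frac{0.316}{Re^{0.25}}
f = 0.316/70360^0.25 = 0.0194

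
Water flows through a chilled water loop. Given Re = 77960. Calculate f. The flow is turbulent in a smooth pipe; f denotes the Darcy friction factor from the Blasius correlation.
Formula: f = \frac{0.316}{Re^{0.25}}
f = 0.316/77960^0.25 = 0.01891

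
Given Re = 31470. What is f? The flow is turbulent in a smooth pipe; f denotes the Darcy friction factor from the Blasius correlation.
Formula: f = \frac{0.316}{Re^{0.25}}
f = 0.316/31470^0.25 = 0.02373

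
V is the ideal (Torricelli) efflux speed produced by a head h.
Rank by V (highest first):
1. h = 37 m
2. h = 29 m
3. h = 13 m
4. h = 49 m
Case 1: V = 26.94 m/s
Case 2: V = 23.85 m/s
Case 3: V = 15.97 m/s
Case 4: V = 31.01 m/s
Ranking (highest first): 4, 1, 2, 3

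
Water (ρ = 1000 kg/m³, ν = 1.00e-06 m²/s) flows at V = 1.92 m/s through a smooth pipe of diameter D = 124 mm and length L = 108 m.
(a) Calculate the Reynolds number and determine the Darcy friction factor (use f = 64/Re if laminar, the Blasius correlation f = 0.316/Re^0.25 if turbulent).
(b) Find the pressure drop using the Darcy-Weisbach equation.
(a) Re = V·D/ν = 1.92·0.124/1.00e-06 = 238080 → turbulent (Re > 4000); f = 0.316/Re^0.25 = 0.316/238080^0.25 = 0.014306 (Blasius is strictly valid for Re ≲ 1e5; used here as the smooth-pipe estimate the problem specifies)
(b) Darcy-Weisbach: ΔP = f·(L/D)·½ρV²/1000 = 0.014306·(108/0.124)·½·1000·1.92²/1000 = 22.97 kPa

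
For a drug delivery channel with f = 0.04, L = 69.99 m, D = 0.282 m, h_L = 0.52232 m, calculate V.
Formula: h_L = f \frac{L}{D} \frac{V^2}{2g}
Substituting knowns: 0.52232 = 0.04·(69.99/0.282)·V²/(2·9.81)
Solving for V: V = √(0.52232·2·9.81/(0.04·(69.99/0.282))) = 1.016 m/s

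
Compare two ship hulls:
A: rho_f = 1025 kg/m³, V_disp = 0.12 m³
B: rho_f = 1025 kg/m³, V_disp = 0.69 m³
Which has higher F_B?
F_B(A) = 1207 N, F_B(B) = 6938 N. Answer: B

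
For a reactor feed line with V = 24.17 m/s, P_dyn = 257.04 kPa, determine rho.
Formula: P_{dyn} = \frac{1}{2} \rho V^2
Substituting knowns: 257.04 = 0.5·rho·24.17²/1000
Solving for rho: rho = 2·(257.04·1000)/24.17² = 880 kg/m³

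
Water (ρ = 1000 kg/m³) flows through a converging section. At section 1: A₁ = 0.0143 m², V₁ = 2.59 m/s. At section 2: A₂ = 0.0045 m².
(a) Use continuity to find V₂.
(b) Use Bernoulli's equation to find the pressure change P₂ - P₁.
(a) Continuity: A₁V₁=A₂V₂ -> V₂=A₁V₁/A₂=0.0143*2.59/0.0045=8.23 m/s
(b) Bernoulli: P₂-P₁=0.5*rho*(V₁^2-V₂^2)/1000=0.5*1000*(2.59^2-8.23^2)/1000=-30.51 kPa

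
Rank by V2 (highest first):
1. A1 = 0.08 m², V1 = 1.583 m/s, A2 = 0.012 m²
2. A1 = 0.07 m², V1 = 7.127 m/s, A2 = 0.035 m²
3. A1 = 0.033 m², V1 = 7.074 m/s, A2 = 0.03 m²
Case 1: V2 = 10.55 m/s
Case 2: V2 = 14.25 m/s
Case 3: V2 = 7.781 m/s
Ranking (highest first): 2, 1, 3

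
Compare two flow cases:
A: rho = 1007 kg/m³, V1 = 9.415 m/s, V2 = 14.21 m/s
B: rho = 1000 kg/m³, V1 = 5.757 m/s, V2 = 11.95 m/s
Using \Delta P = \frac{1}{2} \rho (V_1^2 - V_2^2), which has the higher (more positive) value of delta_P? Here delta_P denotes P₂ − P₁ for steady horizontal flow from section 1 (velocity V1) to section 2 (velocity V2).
delta_P(A) = -57.04 kPa, delta_P(B) = -54.83 kPa. Answer: B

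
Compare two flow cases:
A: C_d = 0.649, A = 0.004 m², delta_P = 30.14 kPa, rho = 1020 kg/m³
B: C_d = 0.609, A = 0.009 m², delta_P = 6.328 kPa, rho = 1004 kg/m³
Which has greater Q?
Q(A) = 19.96 L/s, Q(B) = 19.46 L/s. Answer: A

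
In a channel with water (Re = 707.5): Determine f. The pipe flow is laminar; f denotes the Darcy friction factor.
Formula: f = \frac{64}{Re}
f = 64/707.5 = 0.09046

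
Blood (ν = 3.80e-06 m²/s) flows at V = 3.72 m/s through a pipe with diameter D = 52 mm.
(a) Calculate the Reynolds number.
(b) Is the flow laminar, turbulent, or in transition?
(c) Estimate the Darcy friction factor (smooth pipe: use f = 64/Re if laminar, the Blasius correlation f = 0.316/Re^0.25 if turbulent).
(a) Re = V·D/ν = 3.72·0.052/3.80e-06 = 50905
(b) Flow regime: turbulent (Re > 4000)
(c) Friction factor: f = 0.316/Re^0.25 = 0.316/50905^0.25 = 0.02104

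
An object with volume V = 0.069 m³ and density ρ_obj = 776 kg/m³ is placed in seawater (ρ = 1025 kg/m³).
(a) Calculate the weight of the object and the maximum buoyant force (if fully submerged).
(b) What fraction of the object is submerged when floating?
(a) W=rho_obj*g*V=776*9.81*0.069=525.3 N; F_B(max)=rho*g*V=1025*9.81*0.069=693.8 N
(b) Floating fraction=rho_obj/rho=776/1025=0.757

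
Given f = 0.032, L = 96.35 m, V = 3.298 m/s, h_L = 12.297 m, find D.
Formula: h_L = f \frac{L}{D} \frac{V^2}{2g}
Substituting knowns: 12.297 = 0.032·(96.35/D)·3.298²/(2·9.81)
Solving for D: D = 0.032·96.35·3.298²/(2·9.81·12.297) = 0.139 m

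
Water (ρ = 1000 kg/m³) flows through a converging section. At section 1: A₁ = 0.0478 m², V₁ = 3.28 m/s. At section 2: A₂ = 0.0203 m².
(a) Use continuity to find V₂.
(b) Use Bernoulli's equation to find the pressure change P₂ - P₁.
(a) Continuity: A₁V₁=A₂V₂ -> V₂=A₁V₁/A₂=0.0478*3.28/0.0203=7.72 m/s
(b) Bernoulli: P₂-P₁=0.5*rho*(V₁^2-V₂^2)/1000=0.5*1000*(3.28^2-7.72^2)/1000=-24.42 kPa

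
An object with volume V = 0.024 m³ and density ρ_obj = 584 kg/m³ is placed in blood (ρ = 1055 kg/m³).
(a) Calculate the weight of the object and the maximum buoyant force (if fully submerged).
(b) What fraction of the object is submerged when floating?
(a) W=rho_obj*g*V=584*9.81*0.024=137.5 N; F_B(max)=rho*g*V=1055*9.81*0.024=248.4 N
(b) Floating fraction=rho_obj/rho=584/1055=0.554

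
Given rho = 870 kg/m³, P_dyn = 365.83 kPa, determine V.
Formula: P_{dyn} = \frac{1}{2} \rho V^2
Substituting knowns: 365.83 = 0.5·870·V²/1000
Solving for V: V = √(2·(365.83·1000)/870) = 29 m/s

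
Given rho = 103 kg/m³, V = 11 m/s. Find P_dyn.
Formula: P_{dyn} = \frac{1}{2} \rho V^2
P_dyn = 0.5·103·11²/1000 = 6.231 kPa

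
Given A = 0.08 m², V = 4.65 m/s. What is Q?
Formula: Q = A V
Q = 0.08·4.65·1000 = 372 L/s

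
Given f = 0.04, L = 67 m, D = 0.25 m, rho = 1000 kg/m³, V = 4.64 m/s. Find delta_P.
Formula: \Delta P = f \frac{L}{D} \frac{\rho V^2}{2}
delta_P = 0.04·(67/0.25)·0.5·1000·4.64²/1000 = 115.4 kPa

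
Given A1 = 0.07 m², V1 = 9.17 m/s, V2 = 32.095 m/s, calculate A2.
Formula: V_2 = \frac{A_1 V_1}{A_2}
Substituting knowns: 32.095 = 0.07·9.17/A2
Solving for A2: A2 = 0.07·9.17/32.095 = 0.02 m²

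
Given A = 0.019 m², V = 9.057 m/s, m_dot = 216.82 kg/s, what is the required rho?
Formula: \dot{m} = \rho A V
Substituting knowns: 216.82 = rho·0.019·9.057
Solving for rho: rho = 216.82/(0.019·9.057) = 1260 kg/m³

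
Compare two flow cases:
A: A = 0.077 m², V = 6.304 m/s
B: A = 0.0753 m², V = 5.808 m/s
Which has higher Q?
Q(A) = 485.4 L/s, Q(B) = 437.3 L/s. Answer: A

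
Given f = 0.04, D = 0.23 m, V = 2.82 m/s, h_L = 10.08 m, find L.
Formula: h_L = f \frac{L}{D} \frac{V^2}{2g}
Substituting knowns: 10.08 = 0.04·(L/0.23)·2.82²/(2·9.81)
Solving for L: L = 10.08·2·9.81·0.23/(0.04·2.82²) = 143 m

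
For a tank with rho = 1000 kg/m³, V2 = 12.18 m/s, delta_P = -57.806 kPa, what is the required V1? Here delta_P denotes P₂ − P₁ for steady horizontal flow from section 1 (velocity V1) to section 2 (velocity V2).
Formula: \Delta P = \frac{1}{2} \rho (V_1^2 - V_2^2)
Substituting knowns: -57.806 = 0.5·1000·(V1² − 12.18²)/1000
Solving for V1: V1 = √(12.18² + 2·(-57.806·1000)/1000) = 5.722 m/s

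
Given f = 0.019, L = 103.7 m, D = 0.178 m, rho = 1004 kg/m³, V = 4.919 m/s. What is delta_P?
Formula: \Delta P = f \frac{L}{D} \frac{\rho V^2}{2}
delta_P = 0.019·(103.7/0.178)·0.5·1004·4.919²/1000 = 134.5 kPa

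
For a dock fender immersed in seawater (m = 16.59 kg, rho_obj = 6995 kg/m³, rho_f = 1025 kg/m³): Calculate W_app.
Formula: W_{app} = mg\left(1 - \frac{\rho_f}{\rho_{obj}}\right)
W_app = 16.59·9.81·(1 − 1025/6995) = 138.9 N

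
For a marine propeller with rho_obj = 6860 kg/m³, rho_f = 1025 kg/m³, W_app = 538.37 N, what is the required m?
Formula: W_{app} = mg\left(1 - \frac{\rho_f}{\rho_{obj}}\right)
Substituting knowns: 538.37 = m·9.81·(1 − 1025/6860)
Solving for m: m = 538.37/(9.81·(1 − 1025/6860)) = 64.52 kg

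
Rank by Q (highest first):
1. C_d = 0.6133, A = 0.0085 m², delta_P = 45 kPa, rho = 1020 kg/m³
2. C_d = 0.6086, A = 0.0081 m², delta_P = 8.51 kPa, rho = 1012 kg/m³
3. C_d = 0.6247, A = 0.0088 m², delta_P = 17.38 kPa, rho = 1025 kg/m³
Case 1: Q = 48.97 L/s
Case 2: Q = 20.22 L/s
Case 3: Q = 32.01 L/s
Ranking (highest first): 1, 3, 2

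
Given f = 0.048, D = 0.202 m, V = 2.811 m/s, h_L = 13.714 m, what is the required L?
Formula: h_L = f \frac{L}{D} \frac{V^2}{2g}
Substituting knowns: 13.714 = 0.048·(L/0.202)·2.811²/(2·9.81)
Solving for L: L = 13.714·2·9.81·0.202/(0.048·2.811²) = 143.3 m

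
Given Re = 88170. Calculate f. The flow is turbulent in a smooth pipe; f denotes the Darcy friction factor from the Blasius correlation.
Formula: f = \frac{0.316}{Re^{0.25}}
f = 0.316/88170^0.25 = 0.01834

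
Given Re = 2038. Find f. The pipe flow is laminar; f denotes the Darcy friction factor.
Formula: f = \frac{64}{Re}
f = 64/2038 = 0.0314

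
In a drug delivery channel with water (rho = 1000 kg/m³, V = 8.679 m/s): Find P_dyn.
Formula: P_{dyn} = \frac{1}{2} \rho V^2
P_dyn = 0.5·1000·8.679²/1000 = 37.66 kPa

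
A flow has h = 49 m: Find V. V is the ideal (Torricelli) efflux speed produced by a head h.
Formula: V = \sqrt{2 g h}
V = √(2·9.81·49) = 31.01 m/s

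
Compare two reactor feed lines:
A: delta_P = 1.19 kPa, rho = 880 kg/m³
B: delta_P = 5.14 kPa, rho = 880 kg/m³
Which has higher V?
V(A) = 1.645 m/s, V(B) = 3.418 m/s. Answer: B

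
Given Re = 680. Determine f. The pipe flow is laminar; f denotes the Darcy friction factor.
Formula: f = \frac{64}{Re}
f = 64/680 = 0.09412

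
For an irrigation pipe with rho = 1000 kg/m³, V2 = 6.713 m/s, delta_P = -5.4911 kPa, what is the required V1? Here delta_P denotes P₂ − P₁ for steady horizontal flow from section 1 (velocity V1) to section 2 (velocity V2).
Formula: \Delta P = \frac{1}{2} \rho (V_1^2 - V_2^2)
Substituting knowns: -5.4911 = 0.5·1000·(V1² − 6.713²)/1000
Solving for V1: V1 = √(6.713² + 2·(-5.4911·1000)/1000) = 5.838 m/s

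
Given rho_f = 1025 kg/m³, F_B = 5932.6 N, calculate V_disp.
Formula: F_B = \rho_f g V_{disp}
Substituting knowns: 5932.6 = 1025·9.81·V_disp
Solving for V_disp: V_disp = 5932.6/(1025·9.81) = 0.59 m³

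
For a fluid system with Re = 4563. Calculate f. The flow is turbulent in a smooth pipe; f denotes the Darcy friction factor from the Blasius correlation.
Formula: f = \frac{0.316}{Re^{0.25}}
f = 0.316/4563^0.25 = 0.03845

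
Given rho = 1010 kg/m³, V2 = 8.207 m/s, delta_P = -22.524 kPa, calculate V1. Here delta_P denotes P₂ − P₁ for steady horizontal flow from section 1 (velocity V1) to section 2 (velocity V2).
Formula: \Delta P = \frac{1}{2} \rho (V_1^2 - V_2^2)
Substituting knowns: -22.524 = 0.5·1010·(V1² − 8.207²)/1000
Solving for V1: V1 = √(8.207² + 2·(-22.524·1000)/1010) = 4.77 m/s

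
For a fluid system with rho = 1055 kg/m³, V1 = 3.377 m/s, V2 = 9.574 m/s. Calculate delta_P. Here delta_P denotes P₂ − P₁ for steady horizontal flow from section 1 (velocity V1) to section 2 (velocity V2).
Formula: \Delta P = \frac{1}{2} \rho (V_1^2 - V_2^2)
delta_P = 0.5·1055·(3.377² − 9.574²)/1000 = -42.34 kPa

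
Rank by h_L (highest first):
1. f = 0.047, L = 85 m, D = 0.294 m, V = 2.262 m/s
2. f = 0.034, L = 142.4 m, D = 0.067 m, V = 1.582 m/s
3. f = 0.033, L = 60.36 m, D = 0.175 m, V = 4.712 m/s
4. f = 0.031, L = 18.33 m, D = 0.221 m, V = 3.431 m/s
Case 1: h_L = 3.544 m
Case 2: h_L = 9.218 m
Case 3: h_L = 12.88 m
Case 4: h_L = 1.543 m
Ranking (highest first): 3, 2, 1, 4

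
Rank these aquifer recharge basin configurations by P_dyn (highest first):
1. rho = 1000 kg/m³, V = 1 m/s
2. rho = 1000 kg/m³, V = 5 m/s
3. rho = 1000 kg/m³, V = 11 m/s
Case 1: P_dyn = 0.5 kPa
Case 2: P_dyn = 12.5 kPa
Case 3: P_dyn = 60.5 kPa
Ranking (highest first): 3, 2, 1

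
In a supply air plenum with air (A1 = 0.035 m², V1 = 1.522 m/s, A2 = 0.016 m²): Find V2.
Formula: V_2 = \frac{A_1 V_1}{A_2}
V2 = 0.035·1.522/0.016 = 3.329 m/s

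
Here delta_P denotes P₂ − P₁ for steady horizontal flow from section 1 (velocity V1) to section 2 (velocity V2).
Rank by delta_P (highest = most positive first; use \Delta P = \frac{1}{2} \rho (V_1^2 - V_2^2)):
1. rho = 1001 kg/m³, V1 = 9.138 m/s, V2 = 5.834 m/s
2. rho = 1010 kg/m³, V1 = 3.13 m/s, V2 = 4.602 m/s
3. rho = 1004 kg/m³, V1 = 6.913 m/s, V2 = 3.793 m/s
Case 1: delta_P = 24.76 kPa
Case 2: delta_P = -5.748 kPa
Case 3: delta_P = 16.77 kPa
Ranking (highest first): 1, 3, 2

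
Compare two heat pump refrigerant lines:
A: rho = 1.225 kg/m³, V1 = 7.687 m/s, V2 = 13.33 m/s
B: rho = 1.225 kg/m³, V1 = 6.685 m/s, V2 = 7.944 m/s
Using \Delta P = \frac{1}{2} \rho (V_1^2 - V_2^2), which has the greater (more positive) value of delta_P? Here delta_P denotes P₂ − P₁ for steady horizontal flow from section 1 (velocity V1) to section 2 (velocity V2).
delta_P(A) = -0.07264 kPa, delta_P(B) = -0.01128 kPa. Answer: B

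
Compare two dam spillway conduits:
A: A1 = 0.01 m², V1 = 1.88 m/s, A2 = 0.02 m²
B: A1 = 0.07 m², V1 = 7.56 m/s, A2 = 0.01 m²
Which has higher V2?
V2(A) = 0.94 m/s, V2(B) = 52.92 m/s. Answer: B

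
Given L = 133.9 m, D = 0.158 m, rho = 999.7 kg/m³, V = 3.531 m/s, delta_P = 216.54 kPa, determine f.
Formula: \Delta P = f \frac{L}{D} \frac{\rho V^2}{2}
Substituting knowns: 216.54 = f·(133.9/0.158)·0.5·999.7·3.531²/1000
Solving for f: f = (216.54·1000)/((133.9/0.158)·0.5·999.7·3.531²) = 0.041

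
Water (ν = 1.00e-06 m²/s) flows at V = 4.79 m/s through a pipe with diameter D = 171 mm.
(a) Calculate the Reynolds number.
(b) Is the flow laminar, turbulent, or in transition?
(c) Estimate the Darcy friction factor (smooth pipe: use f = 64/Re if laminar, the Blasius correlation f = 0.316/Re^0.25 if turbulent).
(a) Re = V·D/ν = 4.79·0.171/1.00e-06 = 819090
(b) Flow regime: turbulent (Re > 4000)
(c) Friction factor: f = 0.316/Re^0.25 = 0.316/819090^0.25 = 0.0105 (Blasius is strictly valid for Re ≲ 1e5; used here as the smooth-pipe estimate the problem specifies)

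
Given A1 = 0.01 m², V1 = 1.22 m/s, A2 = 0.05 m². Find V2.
Formula: V_2 = \frac{A_1 V_1}{A_2}
V2 = 0.01·1.22/0.05 = 0.244 m/s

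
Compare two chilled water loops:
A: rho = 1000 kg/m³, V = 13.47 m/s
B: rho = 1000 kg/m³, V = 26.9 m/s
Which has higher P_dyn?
P_dyn(A) = 90.72 kPa, P_dyn(B) = 361.8 kPa. Answer: B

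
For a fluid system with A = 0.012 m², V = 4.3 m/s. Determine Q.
Formula: Q = A V
Q = 0.012·4.3·1000 = 51.6 L/s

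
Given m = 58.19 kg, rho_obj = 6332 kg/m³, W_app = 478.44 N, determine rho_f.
Formula: W_{app} = mg\left(1 - \frac{\rho_f}{\rho_{obj}}\right)
Substituting knowns: 478.44 = 58.19·9.81·(1 − rho_f/6332)
Solving for rho_f: rho_f = 6332·(1 − 478.44/(58.19·9.81)) = 1025 kg/m³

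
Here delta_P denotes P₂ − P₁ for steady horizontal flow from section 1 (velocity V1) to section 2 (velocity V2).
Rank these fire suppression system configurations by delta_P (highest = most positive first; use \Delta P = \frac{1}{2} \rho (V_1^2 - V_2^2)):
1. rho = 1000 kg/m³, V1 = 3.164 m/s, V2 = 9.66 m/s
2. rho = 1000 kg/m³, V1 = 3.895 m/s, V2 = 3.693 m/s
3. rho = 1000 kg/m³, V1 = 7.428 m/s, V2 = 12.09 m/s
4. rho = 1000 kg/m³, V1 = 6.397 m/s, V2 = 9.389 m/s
Case 1: delta_P = -41.65 kPa
Case 2: delta_P = 0.7664 kPa
Case 3: delta_P = -45.5 kPa
Case 4: delta_P = -23.62 kPa
Ranking (highest first): 2, 4, 1, 3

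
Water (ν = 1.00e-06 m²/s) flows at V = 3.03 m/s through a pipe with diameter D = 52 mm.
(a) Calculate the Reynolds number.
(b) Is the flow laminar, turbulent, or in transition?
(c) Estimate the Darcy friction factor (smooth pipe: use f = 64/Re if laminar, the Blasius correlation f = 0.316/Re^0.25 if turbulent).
(a) Re = V·D/ν = 3.03·0.052/1.00e-06 = 157560
(b) Flow regime: turbulent (Re > 4000)
(c) Friction factor: f = 0.316/Re^0.25 = 0.316/157560^0.25 = 0.01586 (Blasius is strictly valid for Re ≲ 1e5; used here as the smooth-pipe estimate the problem specifies)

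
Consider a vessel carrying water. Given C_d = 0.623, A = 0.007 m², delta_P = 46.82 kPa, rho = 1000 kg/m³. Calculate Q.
Formula: Q = C_d A \sqrt{\frac{2 \Delta P}{\rho}}
Q = 0.623·0.007·√(2·(46.82·1000)/1000)·1000 = 42.2 L/s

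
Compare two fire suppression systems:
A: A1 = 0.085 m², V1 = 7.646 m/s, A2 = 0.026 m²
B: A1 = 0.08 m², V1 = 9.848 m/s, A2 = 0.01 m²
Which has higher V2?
V2(A) = 25 m/s, V2(B) = 78.78 m/s. Answer: B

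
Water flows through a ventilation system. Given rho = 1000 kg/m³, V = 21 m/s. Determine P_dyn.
Formula: P_{dyn} = \frac{1}{2} \rho V^2
P_dyn = 0.5·1000·21²/1000 = 220.5 kPa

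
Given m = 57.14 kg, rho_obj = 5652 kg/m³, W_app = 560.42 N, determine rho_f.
Formula: W_{app} = mg\left(1 - \frac{\rho_f}{\rho_{obj}}\right)
Substituting knowns: 560.42 = 57.14·9.81·(1 − rho_f/5652)
Solving for rho_f: rho_f = 5652·(1 − 560.42/(57.14·9.81)) = 1.244 kg/m³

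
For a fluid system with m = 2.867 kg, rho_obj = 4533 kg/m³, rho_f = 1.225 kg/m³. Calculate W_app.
Formula: W_{app} = mg\left(1 - \frac{\rho_f}{\rho_{obj}}\right)
W_app = 2.867·9.81·(1 − 1.225/4533) = 28.12 N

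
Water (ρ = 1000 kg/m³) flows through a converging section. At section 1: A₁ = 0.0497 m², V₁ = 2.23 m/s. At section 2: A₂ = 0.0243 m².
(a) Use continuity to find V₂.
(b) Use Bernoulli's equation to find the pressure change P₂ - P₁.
(a) Continuity: A₁V₁=A₂V₂ -> V₂=A₁V₁/A₂=0.0497*2.23/0.0243=4.56 m/s
(b) Bernoulli: P₂-P₁=0.5*rho*(V₁^2-V₂^2)/1000=0.5*1000*(2.23^2-4.56^2)/1000=-7.91 kPa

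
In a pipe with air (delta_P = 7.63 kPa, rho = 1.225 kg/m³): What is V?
Formula: V = \sqrt{\frac{2 \Delta P}{\rho}}
V = √(2·(7.63·1000)/1.225) = 111.6 m/s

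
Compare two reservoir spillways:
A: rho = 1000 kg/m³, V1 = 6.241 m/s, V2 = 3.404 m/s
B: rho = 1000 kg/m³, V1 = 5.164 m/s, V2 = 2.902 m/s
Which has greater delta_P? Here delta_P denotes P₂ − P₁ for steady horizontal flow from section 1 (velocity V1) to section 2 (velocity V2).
delta_P(A) = 13.68 kPa, delta_P(B) = 9.123 kPa. Answer: A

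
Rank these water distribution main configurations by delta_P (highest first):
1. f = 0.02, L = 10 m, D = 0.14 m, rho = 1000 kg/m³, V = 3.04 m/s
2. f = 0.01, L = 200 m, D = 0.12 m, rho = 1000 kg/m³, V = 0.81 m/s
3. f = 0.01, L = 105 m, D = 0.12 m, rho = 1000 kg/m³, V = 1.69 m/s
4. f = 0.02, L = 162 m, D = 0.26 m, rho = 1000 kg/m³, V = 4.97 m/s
Case 1: delta_P = 6.601 kPa
Case 2: delta_P = 5.468 kPa
Case 3: delta_P = 12.5 kPa
Case 4: delta_P = 153.9 kPa
Ranking (highest first): 4, 3, 1, 2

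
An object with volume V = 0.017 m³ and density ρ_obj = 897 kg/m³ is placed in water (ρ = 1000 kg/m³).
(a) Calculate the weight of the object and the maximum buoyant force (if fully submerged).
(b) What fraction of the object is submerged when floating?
(a) W=rho_obj*g*V=897*9.81*0.017=149.6 N; F_B(max)=rho*g*V=1000*9.81*0.017=166.8 N
(b) Floating fraction=rho_obj/rho=897/1000=0.897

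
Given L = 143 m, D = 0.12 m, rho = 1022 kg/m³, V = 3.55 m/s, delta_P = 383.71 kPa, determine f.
Formula: \Delta P = f \frac{L}{D} \frac{\rho V^2}{2}
Substituting knowns: 383.71 = f·(143/0.12)·0.5·1022·3.55²/1000
Solving for f: f = (383.71·1000)/((143/0.12)·0.5·1022·3.55²) = 0.05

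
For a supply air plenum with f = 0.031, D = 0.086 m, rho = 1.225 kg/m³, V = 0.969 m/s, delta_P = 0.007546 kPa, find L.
Formula: \Delta P = f \frac{L}{D} \frac{\rho V^2}{2}
Substituting knowns: 0.007546 = 0.031·(L/0.086)·0.5·1.225·0.969²/1000
Solving for L: L = (0.007546·1000)·0.086/(0.031·0.5·1.225·0.969²) = 36.4 m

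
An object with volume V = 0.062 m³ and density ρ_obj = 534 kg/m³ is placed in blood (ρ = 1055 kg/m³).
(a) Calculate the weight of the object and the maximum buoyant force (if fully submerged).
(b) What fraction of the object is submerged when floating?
(a) W=rho_obj*g*V=534*9.81*0.062=324.8 N; F_B(max)=rho*g*V=1055*9.81*0.062=641.7 N
(b) Floating fraction=rho_obj/rho=534/1055=0.506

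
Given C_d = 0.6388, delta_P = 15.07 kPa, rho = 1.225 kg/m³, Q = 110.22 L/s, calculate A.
Formula: Q = C_d A \sqrt{\frac{2 \Delta P}{\rho}}
Substituting knowns: 110.22 = 0.6388·A·√(2·(15.07·1000)/1.225)·1000
Solving for A: A = (110.22/1000)/(0.6388·√(2·(15.07·1000)/1.225)) = 0.0011 m²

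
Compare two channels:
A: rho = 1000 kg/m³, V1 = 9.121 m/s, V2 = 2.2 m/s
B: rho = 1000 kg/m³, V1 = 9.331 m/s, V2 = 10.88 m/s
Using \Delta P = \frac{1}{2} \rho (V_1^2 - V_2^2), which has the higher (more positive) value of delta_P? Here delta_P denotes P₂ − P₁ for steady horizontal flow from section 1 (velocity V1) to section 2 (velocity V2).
delta_P(A) = 39.18 kPa, delta_P(B) = -15.65 kPa. Answer: A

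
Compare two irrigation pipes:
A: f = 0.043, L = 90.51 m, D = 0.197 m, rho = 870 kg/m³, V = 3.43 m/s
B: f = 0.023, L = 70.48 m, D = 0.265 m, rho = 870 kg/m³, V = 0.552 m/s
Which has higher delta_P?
delta_P(A) = 101.1 kPa, delta_P(B) = 0.8108 kPa. Answer: A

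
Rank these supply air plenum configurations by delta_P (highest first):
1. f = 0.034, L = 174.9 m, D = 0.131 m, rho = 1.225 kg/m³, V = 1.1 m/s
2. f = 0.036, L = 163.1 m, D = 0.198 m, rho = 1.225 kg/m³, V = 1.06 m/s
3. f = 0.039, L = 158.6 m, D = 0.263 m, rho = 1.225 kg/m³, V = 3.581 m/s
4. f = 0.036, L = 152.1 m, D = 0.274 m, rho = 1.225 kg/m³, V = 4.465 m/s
Case 1: delta_P = 0.03364 kPa
Case 2: delta_P = 0.02041 kPa
Case 3: delta_P = 0.1847 kPa
Case 4: delta_P = 0.244 kPa
Ranking (highest first): 4, 3, 1, 2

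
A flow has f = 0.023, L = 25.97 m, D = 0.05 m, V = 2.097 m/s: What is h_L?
Formula: h_L = f \frac{L}{D} \frac{V^2}{2g}
h_L = 0.023·(25.97/0.05)·2.097²/(2·9.81) = 2.677 m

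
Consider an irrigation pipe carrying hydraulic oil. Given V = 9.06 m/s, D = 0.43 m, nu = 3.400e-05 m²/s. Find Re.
Formula: Re = \frac{V D}{\nu}
Re = 9.06·0.43/3.400e-05 = 114582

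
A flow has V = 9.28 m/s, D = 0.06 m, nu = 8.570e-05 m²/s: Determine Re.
Formula: Re = \frac{V D}{\nu}
Re = 9.28·0.06/8.570e-05 = 6497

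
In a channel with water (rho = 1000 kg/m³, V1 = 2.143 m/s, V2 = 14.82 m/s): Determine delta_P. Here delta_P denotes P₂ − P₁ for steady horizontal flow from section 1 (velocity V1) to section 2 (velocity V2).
Formula: \Delta P = \frac{1}{2} \rho (V_1^2 - V_2^2)
delta_P = 0.5·1000·(2.143² − 14.82²)/1000 = -107.5 kPa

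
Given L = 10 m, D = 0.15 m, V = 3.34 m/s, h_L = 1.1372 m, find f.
Formula: h_L = f \frac{L}{D} \frac{V^2}{2g}
Substituting knowns: 1.1372 = f·(10/0.15)·3.34²/(2·9.81)
Solving for f: f = 1.1372·2·9.81/((10/0.15)·3.34²) = 0.03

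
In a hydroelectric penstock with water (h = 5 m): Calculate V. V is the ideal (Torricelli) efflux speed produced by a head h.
Formula: V = \sqrt{2 g h}
V = √(2·9.81·5) = 9.905 m/s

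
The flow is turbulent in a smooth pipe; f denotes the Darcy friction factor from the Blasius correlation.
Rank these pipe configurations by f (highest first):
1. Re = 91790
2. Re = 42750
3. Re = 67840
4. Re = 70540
Case 1: f = 0.01815
Case 2: f = 0.02198
Case 3: f = 0.01958
Case 4: f = 0.01939
Ranking (highest first): 2, 3, 4, 1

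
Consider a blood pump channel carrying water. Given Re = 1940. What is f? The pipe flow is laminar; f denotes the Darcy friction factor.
Formula: f = \frac{64}{Re}
f = 64/1940 = 0.03299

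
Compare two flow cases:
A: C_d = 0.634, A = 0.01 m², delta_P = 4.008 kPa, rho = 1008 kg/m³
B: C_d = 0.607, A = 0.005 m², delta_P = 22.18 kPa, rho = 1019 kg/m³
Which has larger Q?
Q(A) = 17.88 L/s, Q(B) = 20.02 L/s. Answer: B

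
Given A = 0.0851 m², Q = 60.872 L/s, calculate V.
Formula: Q = A V
Substituting knowns: 60.872 = 0.0851·V·1000
Solving for V: V = (60.872/1000)/0.0851 = 0.7153 m/s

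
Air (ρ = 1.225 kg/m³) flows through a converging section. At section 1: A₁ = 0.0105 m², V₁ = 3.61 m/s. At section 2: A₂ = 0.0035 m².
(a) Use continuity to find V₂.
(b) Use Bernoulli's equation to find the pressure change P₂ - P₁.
(a) Continuity: A₁V₁=A₂V₂ -> V₂=A₁V₁/A₂=0.0105*3.61/0.0035=10.83 m/s
(b) Bernoulli: P₂-P₁=0.5*rho*(V₁^2-V₂^2)/1000=0.5*1.225*(3.61^2-10.83^2)/1000=-0.06386 kPa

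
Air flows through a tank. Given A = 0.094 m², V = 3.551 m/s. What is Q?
Formula: Q = A V
Q = 0.094·3.551·1000 = 333.8 L/s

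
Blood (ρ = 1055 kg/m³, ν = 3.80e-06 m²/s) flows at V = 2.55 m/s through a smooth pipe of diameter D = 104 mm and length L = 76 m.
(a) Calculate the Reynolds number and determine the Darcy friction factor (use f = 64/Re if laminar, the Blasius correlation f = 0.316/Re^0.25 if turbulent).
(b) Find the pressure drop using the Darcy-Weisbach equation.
(a) Re = V·D/ν = 2.55·0.104/3.80e-06 = 69789 → turbulent (Re > 4000); f = 0.316/Re^0.25 = 0.316/69789^0.25 = 0.019442
(b) Darcy-Weisbach: ΔP = f·(L/D)·½ρV²/1000 = 0.019442·(76/0.104)·½·1055·2.55²/1000 = 48.73 kPa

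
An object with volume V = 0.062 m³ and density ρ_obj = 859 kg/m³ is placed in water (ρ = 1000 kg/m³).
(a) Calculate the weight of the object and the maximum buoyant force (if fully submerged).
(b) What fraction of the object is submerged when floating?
(a) W=rho_obj*g*V=859*9.81*0.062=522.5 N; F_B(max)=rho*g*V=1000*9.81*0.062=608.2 N
(b) Floating fraction=rho_obj/rho=859/1000=0.859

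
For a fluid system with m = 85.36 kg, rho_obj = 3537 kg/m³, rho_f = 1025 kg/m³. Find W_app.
Formula: W_{app} = mg\left(1 - \frac{\rho_f}{\rho_{obj}}\right)
W_app = 85.36·9.81·(1 − 1025/3537) = 594.7 N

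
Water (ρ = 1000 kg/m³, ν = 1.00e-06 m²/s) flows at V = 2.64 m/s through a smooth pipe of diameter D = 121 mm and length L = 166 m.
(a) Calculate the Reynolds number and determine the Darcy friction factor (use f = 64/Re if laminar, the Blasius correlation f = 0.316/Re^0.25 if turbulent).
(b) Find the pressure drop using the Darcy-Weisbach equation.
(a) Re = V·D/ν = 2.64·0.121/1.00e-06 = 319440 → turbulent (Re > 4000); f = 0.316/Re^0.25 = 0.316/319440^0.25 = 0.013292 (Blasius is strictly valid for Re ≲ 1e5; used here as the smooth-pipe estimate the problem specifies)
(b) Darcy-Weisbach: ΔP = f·(L/D)·½ρV²/1000 = 0.013292·(166/0.121)·½·1000·2.64²/1000 = 63.55 kPa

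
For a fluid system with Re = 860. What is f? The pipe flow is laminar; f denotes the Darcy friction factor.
Formula: f = \frac{64}{Re}
f = 64/860 = 0.07442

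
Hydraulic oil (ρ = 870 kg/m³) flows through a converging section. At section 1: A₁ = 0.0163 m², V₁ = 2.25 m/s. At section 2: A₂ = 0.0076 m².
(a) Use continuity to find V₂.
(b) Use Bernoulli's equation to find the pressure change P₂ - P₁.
(a) Continuity: A₁V₁=A₂V₂ -> V₂=A₁V₁/A₂=0.0163*2.25/0.0076=4.83 m/s
(b) Bernoulli: P₂-P₁=0.5*rho*(V₁^2-V₂^2)/1000=0.5*870*(2.25^2-4.83^2)/1000=-7.946 kPa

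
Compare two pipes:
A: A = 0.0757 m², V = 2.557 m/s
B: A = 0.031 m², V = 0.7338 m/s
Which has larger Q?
Q(A) = 193.6 L/s, Q(B) = 22.75 L/s. Answer: A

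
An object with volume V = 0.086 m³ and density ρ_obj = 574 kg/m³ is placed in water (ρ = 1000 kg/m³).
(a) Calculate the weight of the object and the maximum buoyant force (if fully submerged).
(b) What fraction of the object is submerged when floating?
(a) W=rho_obj*g*V=574*9.81*0.086=484.3 N; F_B(max)=rho*g*V=1000*9.81*0.086=843.7 N
(b) Floating fraction=rho_obj/rho=574/1000=0.574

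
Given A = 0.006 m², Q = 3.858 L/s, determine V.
Formula: Q = A V
Substituting knowns: 3.858 = 0.006·V·1000
Solving for V: V = (3.858/1000)/0.006 = 0.643 m/s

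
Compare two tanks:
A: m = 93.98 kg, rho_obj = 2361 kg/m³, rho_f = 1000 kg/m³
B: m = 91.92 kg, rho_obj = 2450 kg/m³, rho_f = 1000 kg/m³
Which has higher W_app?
W_app(A) = 531.5 N, W_app(B) = 533.7 N. Answer: B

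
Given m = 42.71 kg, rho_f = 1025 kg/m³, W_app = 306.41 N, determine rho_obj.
Formula: W_{app} = mg\left(1 - \frac{\rho_f}{\rho_{obj}}\right)
Substituting knowns: 306.41 = 42.71·9.81·(1 − 1025/rho_obj)
Solving for rho_obj: rho_obj = 1025/(1 − 306.41/(42.71·9.81)) = 3815 kg/m³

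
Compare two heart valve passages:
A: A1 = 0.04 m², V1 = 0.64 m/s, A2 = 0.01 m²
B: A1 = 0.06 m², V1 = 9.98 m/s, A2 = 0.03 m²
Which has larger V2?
V2(A) = 2.56 m/s, V2(B) = 19.96 m/s. Answer: B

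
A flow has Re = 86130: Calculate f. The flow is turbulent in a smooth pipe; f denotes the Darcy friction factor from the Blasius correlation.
Formula: f = \frac{0.316}{Re^{0.25}}
f = 0.316/86130^0.25 = 0.01845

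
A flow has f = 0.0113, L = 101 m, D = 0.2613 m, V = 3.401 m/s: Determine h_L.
Formula: h_L = f \frac{L}{D} \frac{V^2}{2g}
h_L = 0.0113·(101/0.2613)·3.401²/(2·9.81) = 2.575 m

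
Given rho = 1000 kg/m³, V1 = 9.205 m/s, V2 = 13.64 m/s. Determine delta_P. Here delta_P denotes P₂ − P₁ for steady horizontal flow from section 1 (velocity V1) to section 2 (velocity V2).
Formula: \Delta P = \frac{1}{2} \rho (V_1^2 - V_2^2)
delta_P = 0.5·1000·(9.205² − 13.64²)/1000 = -50.66 kPa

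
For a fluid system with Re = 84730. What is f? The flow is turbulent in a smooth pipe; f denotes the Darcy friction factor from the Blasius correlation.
Formula: f = \frac{0.316}{Re^{0.25}}
f = 0.316/84730^0.25 = 0.01852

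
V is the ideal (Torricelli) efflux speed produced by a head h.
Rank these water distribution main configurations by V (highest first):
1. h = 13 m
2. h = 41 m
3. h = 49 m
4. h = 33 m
Case 1: V = 15.97 m/s
Case 2: V = 28.36 m/s
Case 3: V = 31.01 m/s
Case 4: V = 25.45 m/s
Ranking (highest first): 3, 2, 4, 1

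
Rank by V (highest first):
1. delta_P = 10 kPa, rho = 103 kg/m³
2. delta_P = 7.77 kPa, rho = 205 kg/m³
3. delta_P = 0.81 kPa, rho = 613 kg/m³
Case 1: V = 13.93 m/s
Case 2: V = 8.707 m/s
Case 3: V = 1.626 m/s
Ranking (highest first): 1, 2, 3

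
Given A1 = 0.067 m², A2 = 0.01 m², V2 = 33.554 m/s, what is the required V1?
Formula: V_2 = \frac{A_1 V_1}{A_2}
Substituting knowns: 33.554 = 0.067·V1/0.01
Solving for V1: V1 = 33.554·0.01/0.067 = 5.008 m/s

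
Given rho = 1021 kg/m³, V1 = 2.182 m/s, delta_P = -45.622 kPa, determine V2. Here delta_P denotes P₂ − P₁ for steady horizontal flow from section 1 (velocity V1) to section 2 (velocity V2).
Formula: \Delta P = \frac{1}{2} \rho (V_1^2 - V_2^2)
Substituting knowns: -45.622 = 0.5·1021·(2.182² − V2²)/1000
Solving for V2: V2 = √(2.182² − 2·(-45.622·1000)/1021) = 9.702 m/s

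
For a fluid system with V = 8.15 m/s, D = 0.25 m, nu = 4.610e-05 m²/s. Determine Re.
Formula: Re = \frac{V D}{\nu}
Re = 8.15·0.25/4.610e-05 = 44197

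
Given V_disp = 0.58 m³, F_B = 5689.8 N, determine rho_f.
Formula: F_B = \rho_f g V_{disp}
Substituting knowns: 5689.8 = rho_f·9.81·0.58
Solving for rho_f: rho_f = 5689.8/(9.81·0.58) = 1000 kg/m³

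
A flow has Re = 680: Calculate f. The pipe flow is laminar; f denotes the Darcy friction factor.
Formula: f = \frac{64}{Re}
f = 64/680 = 0.09412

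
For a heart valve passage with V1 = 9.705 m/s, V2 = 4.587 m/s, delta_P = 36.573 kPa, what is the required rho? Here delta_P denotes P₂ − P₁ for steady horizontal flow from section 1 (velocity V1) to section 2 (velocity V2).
Formula: \Delta P = \frac{1}{2} \rho (V_1^2 - V_2^2)
Substituting knowns: 36.573 = 0.5·rho·(9.705² − 4.587²)/1000
Solving for rho: rho = 2·(36.573·1000)/(9.705² − 4.587²) = 1000 kg/m³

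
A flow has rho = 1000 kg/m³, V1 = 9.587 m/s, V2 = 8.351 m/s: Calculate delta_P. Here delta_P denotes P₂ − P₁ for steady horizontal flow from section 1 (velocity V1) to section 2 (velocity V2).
Formula: \Delta P = \frac{1}{2} \rho (V_1^2 - V_2^2)
delta_P = 0.5·1000·(9.587² − 8.351²)/1000 = 11.09 kPa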